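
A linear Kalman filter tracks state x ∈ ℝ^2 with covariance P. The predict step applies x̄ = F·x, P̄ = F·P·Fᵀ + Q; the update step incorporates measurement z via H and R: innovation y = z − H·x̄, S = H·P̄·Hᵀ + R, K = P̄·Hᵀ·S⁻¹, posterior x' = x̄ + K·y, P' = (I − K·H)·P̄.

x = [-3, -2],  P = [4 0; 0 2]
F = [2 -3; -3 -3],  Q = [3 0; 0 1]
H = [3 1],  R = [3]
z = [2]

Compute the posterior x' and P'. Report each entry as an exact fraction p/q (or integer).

x̄ = F·x = [0, 15]
P̄ = F·P·Fᵀ + Q = [37 -6; -6 55]
y = z − H·x̄ = [-13]
S = H·P̄·Hᵀ + R = [355]
K = P̄·Hᵀ·S⁻¹ = [21/71; 37/355]
x' = x̄ + K·y = [-273/71, 4844/355]
P' = (I − K·H)·P̄ = [422/71 -1203/71; -1203/71 18156/355]

x' = [-273/71, 4844/355]
P' = [422/71 -1203/71; -1203/71 18156/355]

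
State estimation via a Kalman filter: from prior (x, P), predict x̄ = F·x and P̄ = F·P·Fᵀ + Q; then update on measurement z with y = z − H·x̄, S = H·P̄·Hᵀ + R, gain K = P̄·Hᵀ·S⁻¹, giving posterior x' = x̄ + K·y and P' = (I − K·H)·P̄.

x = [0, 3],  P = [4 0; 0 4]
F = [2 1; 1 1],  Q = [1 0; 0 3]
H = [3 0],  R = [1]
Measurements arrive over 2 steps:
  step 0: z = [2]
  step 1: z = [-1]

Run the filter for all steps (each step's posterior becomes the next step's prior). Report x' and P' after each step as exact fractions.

step 0: x' = [129/190, 159/95], P' = [21/190 6/95; 6/95 397/95]
step 1: x' = [-198/731, -333/1462], P' = [558/5117 436/5117; 436/5117 39875/10234]

step 0: x̄ = F·x = [3, 3]
step 0: P̄ = F·P·Fᵀ + Q = [21 12; 12 11]
step 0: y = z − H·x̄ = [-7]
step 0: S = H·P̄·Hᵀ + R = [190]
step 0: K = P̄·Hᵀ·S⁻¹ = [63/190; 18/95]
step 0: x' = x̄ + K·y = [129/190, 159/95]
step 0: P' = (I − K·H)·P̄ = [21/190 6/95; 6/95 397/95]
step 1: x̄ = F·x = [288/95, 447/190]
step 1: P̄ = F·P·Fᵀ + Q = [558/95 436/95; 436/95 1409/190]
step 1: y = z − H·x̄ = [-959/95]
step 1: S = H·P̄·Hᵀ + R = [5117/95]
step 1: K = P̄·Hᵀ·S⁻¹ = [1674/5117; 1308/5117]
step 1: x' = x̄ + K·y = [-198/731, -333/1462]
step 1: P' = (I − K·H)·P̄ = [558/5117 436/5117; 436/5117 39875/10234]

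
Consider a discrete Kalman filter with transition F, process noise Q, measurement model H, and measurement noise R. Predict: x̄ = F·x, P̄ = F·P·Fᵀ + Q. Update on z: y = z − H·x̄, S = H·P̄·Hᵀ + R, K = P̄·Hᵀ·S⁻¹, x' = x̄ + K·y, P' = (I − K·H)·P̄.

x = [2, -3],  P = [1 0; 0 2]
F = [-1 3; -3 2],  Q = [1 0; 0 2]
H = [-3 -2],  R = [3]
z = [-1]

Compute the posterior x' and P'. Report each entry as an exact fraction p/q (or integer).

x' = [391/439, -454/439]
P' = [680/439 -885/439; -885/439 1452/439]

x̄ = F·x = [-11, -12]
P̄ = F·P·Fᵀ + Q = [20 15; 15 19]
y = z − H·x̄ = [-58]
S = H·P̄·Hᵀ + R = [439]
K = P̄·Hᵀ·S⁻¹ = [-90/439; -83/439]
x' = x̄ + K·y = [391/439, -454/439]
P' = (I − K·H)·P̄ = [680/439 -885/439; -885/439 1452/439]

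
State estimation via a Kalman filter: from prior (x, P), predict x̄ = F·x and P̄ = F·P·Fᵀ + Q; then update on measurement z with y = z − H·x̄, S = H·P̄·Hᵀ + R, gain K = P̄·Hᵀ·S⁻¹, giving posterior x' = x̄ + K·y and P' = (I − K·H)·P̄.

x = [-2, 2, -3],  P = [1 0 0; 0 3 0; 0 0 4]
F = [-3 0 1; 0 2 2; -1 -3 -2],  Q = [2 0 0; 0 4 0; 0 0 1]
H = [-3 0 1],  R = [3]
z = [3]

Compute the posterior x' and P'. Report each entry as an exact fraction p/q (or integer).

x' = [139/213, -1006/213, 342/71]
P' = [695/213 -1196/213 645/71; -1196/213 3452/213 -1254/71; 645/71 -1254/71 1995/71]

x̄ = F·x = [3, -2, 2]
P̄ = F·P·Fᵀ + Q = [15 8 -5; 8 32 -34; -5 -34 45]
y = z − H·x̄ = [10]
S = H·P̄·Hᵀ + R = [213]
K = P̄·Hᵀ·S⁻¹ = [-50/213; -58/213; 20/71]
x' = x̄ + K·y = [139/213, -1006/213, 342/71]
P' = (I − K·H)·P̄ = [695/213 -1196/213 645/71; -1196/213 3452/213 -1254/71; 645/71 -1254/71 1995/71]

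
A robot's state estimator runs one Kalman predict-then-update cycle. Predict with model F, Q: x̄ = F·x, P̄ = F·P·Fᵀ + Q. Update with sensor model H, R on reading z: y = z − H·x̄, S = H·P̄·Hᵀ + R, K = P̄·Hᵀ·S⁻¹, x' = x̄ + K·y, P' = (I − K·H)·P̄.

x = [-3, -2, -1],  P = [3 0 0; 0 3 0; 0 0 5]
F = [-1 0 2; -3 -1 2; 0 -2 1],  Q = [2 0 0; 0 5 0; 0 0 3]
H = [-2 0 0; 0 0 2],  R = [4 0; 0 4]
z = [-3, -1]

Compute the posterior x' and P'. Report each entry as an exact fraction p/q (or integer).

x' = [1247/892, 7595/892, -127/446]
P' = [425/446 449/446 5/223; 449/446 9493/446 63/223; 5/223 63/223 210/223]

x̄ = F·x = [1, 9, 3]
P̄ = F·P·Fᵀ + Q = [25 29 10; 29 55 16; 10 16 20]
y = z − H·x̄ = [-1, -7]
S = H·P̄·Hᵀ + R = [104 -40; -40 84]
K = P̄·Hᵀ·S⁻¹ = [-425/892 5/446; -449/892 63/446; -5/446 105/223]
x' = x̄ + K·y = [1247/892, 7595/892, -127/446]
P' = (I − K·H)·P̄ = [425/446 449/446 5/223; 449/446 9493/446 63/223; 5/223 63/223 210/223]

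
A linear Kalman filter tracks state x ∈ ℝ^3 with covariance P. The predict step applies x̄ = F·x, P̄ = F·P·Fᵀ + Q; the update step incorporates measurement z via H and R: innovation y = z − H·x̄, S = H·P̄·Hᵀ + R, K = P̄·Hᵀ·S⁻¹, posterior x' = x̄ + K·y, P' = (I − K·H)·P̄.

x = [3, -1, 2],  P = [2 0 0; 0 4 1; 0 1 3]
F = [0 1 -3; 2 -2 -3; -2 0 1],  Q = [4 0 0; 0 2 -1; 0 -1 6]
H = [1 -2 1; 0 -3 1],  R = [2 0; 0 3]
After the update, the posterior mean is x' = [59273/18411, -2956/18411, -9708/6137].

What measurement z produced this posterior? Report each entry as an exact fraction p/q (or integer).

z = [3, -2]

x̄ = F·x = [-7, 2, -4]
P̄ = F·P·Fᵀ + Q = [29 22 -8; 22 65 -20; -8 -20 17]
S = H·P̄·Hᵀ + R = [284 433; 433 725]
K = P̄·Hᵀ·S⁻¹ = [15367/18411 -11057/18411; 295/18411 -5636/18411; 728/6137 217/6137]
x' − x̄ = [188150/18411, -39778/18411, 14840/6137] = K·y
y = (KᵀK)⁻¹·Kᵀ·(x' − x̄) = [18, 8]
z = y + H·x̄ = [18, 8] + [-15, -10] = [3, -2]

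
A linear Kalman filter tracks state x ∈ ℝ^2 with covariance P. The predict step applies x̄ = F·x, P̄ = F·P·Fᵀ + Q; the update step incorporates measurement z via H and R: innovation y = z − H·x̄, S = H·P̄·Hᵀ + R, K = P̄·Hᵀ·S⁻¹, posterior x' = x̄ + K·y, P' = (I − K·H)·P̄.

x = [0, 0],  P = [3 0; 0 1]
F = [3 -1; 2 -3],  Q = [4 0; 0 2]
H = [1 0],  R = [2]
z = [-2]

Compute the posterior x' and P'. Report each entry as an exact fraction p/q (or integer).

x̄ = F·x = [0, 0]
P̄ = F·P·Fᵀ + Q = [32 21; 21 23]
y = z − H·x̄ = [-2]
S = H·P̄·Hᵀ + R = [34]
K = P̄·Hᵀ·S⁻¹ = [16/17; 21/34]
x' = x̄ + K·y = [-32/17, -21/17]
P' = (I − K·H)·P̄ = [32/17 21/17; 21/17 341/34]

x' = [-32/17, -21/17]
P' = [32/17 21/17; 21/17 341/34]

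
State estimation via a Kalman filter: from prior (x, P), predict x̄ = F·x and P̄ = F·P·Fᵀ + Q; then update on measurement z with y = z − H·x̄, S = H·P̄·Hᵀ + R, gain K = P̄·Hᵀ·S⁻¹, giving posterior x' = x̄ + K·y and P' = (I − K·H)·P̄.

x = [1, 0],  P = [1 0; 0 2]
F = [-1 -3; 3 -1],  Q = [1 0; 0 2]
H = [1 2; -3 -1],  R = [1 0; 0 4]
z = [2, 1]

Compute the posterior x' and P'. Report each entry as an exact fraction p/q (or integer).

x' = [-2973/3413, 5034/3413]
P' = [4347/6826 -2749/6826; -2749/6826 3315/6826]

x̄ = F·x = [-1, 3]
P̄ = F·P·Fᵀ + Q = [20 3; 3 13]
y = z − H·x̄ = [-3, 1]
S = H·P̄·Hᵀ + R = [85 -107; -107 215]
K = P̄·Hᵀ·S⁻¹ = [-1151/6826 -2573/6826; 3881/6826 1233/6826]
x' = x̄ + K·y = [-2973/3413, 5034/3413]
P' = (I − K·H)·P̄ = [4347/6826 -2749/6826; -2749/6826 3315/6826]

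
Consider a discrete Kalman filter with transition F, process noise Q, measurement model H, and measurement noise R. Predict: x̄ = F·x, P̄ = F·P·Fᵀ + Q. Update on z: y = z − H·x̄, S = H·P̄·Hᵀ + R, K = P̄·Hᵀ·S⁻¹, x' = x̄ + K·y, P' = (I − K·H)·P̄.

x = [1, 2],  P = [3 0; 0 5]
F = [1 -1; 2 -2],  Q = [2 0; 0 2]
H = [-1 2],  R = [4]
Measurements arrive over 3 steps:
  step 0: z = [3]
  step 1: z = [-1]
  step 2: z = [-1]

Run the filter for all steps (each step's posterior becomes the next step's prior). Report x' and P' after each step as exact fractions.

step 0: x' = [23/43, 70/43], P' = [188/43 116/43; 116/43 110/43]
step 1: x' = [-263/299, -330/299], P' = [984/299 548/299; 548/299 558/299]
step 2: x' = [3/41, -14/41], P' = [134/41 372/205; 372/205 1898/1025]

step 0: x̄ = F·x = [-1, -2]
step 0: P̄ = F·P·Fᵀ + Q = [10 16; 16 34]
step 0: y = z − H·x̄ = [6]
step 0: S = H·P̄·Hᵀ + R = [86]
step 0: K = P̄·Hᵀ·S⁻¹ = [11/43; 26/43]
step 0: x' = x̄ + K·y = [23/43, 70/43]
step 0: P' = (I − K·H)·P̄ = [188/43 116/43; 116/43 110/43]
step 1: x̄ = F·x = [-47/43, -94/43]
step 1: P̄ = F·P·Fᵀ + Q = [152/43 132/43; 132/43 350/43]
step 1: y = z − H·x̄ = [98/43]
step 1: S = H·P̄·Hᵀ + R = [1196/43]
step 1: K = P̄·Hᵀ·S⁻¹ = [28/299; 142/299]
step 1: x' = x̄ + K·y = [-263/299, -330/299]
step 1: P' = (I − K·H)·P̄ = [984/299 548/299; 548/299 558/299]
step 2: x̄ = F·x = [67/299, 134/299]
step 2: P̄ = F·P·Fᵀ + Q = [1044/299 892/299; 892/299 2382/299]
step 2: y = z − H·x̄ = [-500/299]
step 2: S = H·P̄·Hᵀ + R = [8200/299]
step 2: K = P̄·Hᵀ·S⁻¹ = [37/410; 484/1025]
step 2: x' = x̄ + K·y = [3/41, -14/41]
step 2: P' = (I − K·H)·P̄ = [134/41 372/205; 372/205 1898/1025]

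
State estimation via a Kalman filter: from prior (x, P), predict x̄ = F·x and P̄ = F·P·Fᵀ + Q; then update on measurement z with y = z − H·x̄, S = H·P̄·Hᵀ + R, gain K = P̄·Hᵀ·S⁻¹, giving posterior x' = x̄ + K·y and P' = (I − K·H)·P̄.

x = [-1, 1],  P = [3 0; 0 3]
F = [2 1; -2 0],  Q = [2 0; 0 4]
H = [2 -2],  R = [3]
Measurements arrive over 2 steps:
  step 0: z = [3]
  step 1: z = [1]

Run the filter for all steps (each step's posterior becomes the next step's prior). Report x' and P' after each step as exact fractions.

step 0: x' = [97/77, -2/11], P' = [563/231 68/33; 68/33 80/33]
step 1: x' = [-6432/59741, -39322/59741], P' = [122542/59741 97396/59741; 97396/59741 116536/59741]

step 0: x̄ = F·x = [-1, 2]
step 0: P̄ = F·P·Fᵀ + Q = [17 -12; -12 16]
step 0: y = z − H·x̄ = [9]
step 0: S = H·P̄·Hᵀ + R = [231]
step 0: K = P̄·Hᵀ·S⁻¹ = [58/231; -8/33]
step 0: x' = x̄ + K·y = [97/77, -2/11]
step 0: P' = (I − K·H)·P̄ = [563/231 68/33; 68/33 80/33]
step 1: x̄ = F·x = [180/77, -194/77]
step 1: P̄ = F·P·Fᵀ + Q = [1726/77 -1068/77; -1068/77 3176/231]
step 1: y = z − H·x̄ = [-61/7]
step 1: S = H·P̄·Hᵀ + R = [5431/21]
step 1: K = P̄·Hᵀ·S⁻¹ = [1524/5431; -1160/5431]
step 1: x' = x̄ + K·y = [-6432/59741, -39322/59741]
step 1: P' = (I − K·H)·P̄ = [122542/59741 97396/59741; 97396/59741 116536/59741]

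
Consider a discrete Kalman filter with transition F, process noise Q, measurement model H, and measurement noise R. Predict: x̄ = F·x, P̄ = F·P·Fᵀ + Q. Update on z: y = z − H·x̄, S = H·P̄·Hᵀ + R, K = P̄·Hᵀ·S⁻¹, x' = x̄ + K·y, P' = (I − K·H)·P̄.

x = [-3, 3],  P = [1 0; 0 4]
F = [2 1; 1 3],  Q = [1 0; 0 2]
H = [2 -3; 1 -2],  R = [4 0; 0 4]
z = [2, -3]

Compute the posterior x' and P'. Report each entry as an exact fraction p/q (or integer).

x' = [-5377/1483, -3120/1483]
P' = [8204/1483 5184/1483; 5184/1483 3724/1483]

x̄ = F·x = [-3, 6]
P̄ = F·P·Fᵀ + Q = [9 14; 14 39]
y = z − H·x̄ = [26, 12]
S = H·P̄·Hᵀ + R = [223 154; 154 113]
K = P̄·Hᵀ·S⁻¹ = [214/1483 -541/1483; -201/1483 -566/1483]
x' = x̄ + K·y = [-5377/1483, -3120/1483]
P' = (I − K·H)·P̄ = [8204/1483 5184/1483; 5184/1483 3724/1483]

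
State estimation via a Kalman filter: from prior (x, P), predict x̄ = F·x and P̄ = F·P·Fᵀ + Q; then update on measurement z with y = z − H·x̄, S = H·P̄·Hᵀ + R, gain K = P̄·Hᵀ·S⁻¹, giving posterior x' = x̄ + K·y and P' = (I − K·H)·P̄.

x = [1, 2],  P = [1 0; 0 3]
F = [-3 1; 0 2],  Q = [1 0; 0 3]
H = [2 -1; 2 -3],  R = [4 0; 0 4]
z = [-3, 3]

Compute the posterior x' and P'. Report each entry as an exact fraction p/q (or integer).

x' = [-937/399, -305/133]
P' = [821/399 216/133; 216/133 222/133]

x̄ = F·x = [-1, 4]
P̄ = F·P·Fᵀ + Q = [13 6; 6 15]
y = z − H·x̄ = [3, 17]
S = H·P̄·Hᵀ + R = [47 49; 49 119]
K = P̄·Hᵀ·S⁻¹ = [71/114 -151/798; 15/38 -117/266]
x' = x̄ + K·y = [-937/399, -305/133]
P' = (I − K·H)·P̄ = [821/399 216/133; 216/133 222/133]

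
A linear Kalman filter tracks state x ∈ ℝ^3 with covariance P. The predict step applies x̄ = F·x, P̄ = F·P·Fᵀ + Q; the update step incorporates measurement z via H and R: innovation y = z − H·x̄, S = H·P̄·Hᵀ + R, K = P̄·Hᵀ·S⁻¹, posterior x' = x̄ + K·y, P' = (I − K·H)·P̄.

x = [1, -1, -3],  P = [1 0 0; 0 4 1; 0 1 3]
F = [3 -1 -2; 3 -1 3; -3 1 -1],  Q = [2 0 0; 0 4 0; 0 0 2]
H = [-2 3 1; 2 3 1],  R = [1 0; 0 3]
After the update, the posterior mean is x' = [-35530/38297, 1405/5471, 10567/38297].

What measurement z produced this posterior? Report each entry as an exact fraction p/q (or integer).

z = [3, -1]

x̄ = F·x = [10, -5, -1]
P̄ = F·P·Fᵀ + Q = [31 -6 -8; -6 38 -18; -8 -18 16]
S = H·P̄·Hᵀ + R = [479 126; 126 273]
K = P̄·Hᵀ·S⁻¹ = [-1360/5471 9444/38297; 900/5471 1268/5471; 38/5471 -7698/38297]
x' − x̄ = [-418500/38297, 28760/5471, 48864/38297] = K·y
y = (KᵀK)⁻¹·Kᵀ·(x' − x̄) = [39, -5]
z = y + H·x̄ = [39, -5] + [-36, 4] = [3, -1]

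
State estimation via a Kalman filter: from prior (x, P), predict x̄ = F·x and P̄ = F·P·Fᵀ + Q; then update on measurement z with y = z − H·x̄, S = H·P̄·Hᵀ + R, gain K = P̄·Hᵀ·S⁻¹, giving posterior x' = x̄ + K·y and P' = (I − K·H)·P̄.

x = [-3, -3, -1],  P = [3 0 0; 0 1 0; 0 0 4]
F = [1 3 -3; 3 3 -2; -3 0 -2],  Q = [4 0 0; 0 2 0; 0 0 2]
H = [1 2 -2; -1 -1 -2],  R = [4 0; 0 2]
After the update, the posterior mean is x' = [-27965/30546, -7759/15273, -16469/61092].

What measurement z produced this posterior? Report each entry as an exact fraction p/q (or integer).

x̄ = F·x = [-9, -16, 11]
P̄ = F·P·Fᵀ + Q = [52 42 15; 42 54 -11; 15 -11 45]
S = H·P̄·Hᵀ + R = [648 -84; -84 388]
K = P̄·Hᵀ·S⁻¹ = [3839/30546 -2977/10182; 7565/30546 -698/5091; -11383/61092 -5755/20364]
x' − x̄ = [246949/30546, 236609/15273, -688481/61092] = K·y
y = (KᵀK)⁻¹·Kᵀ·(x' − x̄) = [62, -1]
z = y + H·x̄ = [62, -1] + [-63, 3] = [-1, 2]

z = [-1, 2]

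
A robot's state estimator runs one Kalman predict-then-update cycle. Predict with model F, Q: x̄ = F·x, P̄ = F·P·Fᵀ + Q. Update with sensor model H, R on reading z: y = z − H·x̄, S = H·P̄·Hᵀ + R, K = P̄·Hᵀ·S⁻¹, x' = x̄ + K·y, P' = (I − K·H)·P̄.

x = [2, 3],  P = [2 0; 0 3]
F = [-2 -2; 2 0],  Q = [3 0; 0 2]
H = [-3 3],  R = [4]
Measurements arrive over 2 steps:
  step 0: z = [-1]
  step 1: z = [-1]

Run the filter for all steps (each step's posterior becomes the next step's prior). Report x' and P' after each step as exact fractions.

step 0: x̄ = F·x = [-10, 4]
step 0: P̄ = F·P·Fᵀ + Q = [23 -8; -8 10]
step 0: y = z − H·x̄ = [-43]
step 0: S = H·P̄·Hᵀ + R = [445]
step 0: K = P̄·Hᵀ·S⁻¹ = [-93/445; 54/445]
step 0: x' = x̄ + K·y = [-451/445, -542/445]
step 0: P' = (I − K·H)·P̄ = [1586/445 1462/445; 1462/445 1534/445]
step 1: x̄ = F·x = [1986/445, -902/445]
step 1: P̄ = F·P·Fᵀ + Q = [25511/445 -12192/445; -12192/445 7234/445]
step 1: y = z − H·x̄ = [8219/445]
step 1: S = H·P̄·Hᵀ + R = [515941/445]
step 1: K = P̄·Hᵀ·S⁻¹ = [-113109/515941; 58278/515941]
step 1: x' = x̄ + K·y = [213519/515941, 30580/515941]
step 1: P' = (I − K·H)·P̄ = [828146/515941 677334/515941; 677334/515941 755038/515941]

step 0: x' = [-451/445, -542/445], P' = [1586/445 1462/445; 1462/445 1534/445]
step 1: x' = [213519/515941, 30580/515941], P' = [828146/515941 677334/515941; 677334/515941 755038/515941]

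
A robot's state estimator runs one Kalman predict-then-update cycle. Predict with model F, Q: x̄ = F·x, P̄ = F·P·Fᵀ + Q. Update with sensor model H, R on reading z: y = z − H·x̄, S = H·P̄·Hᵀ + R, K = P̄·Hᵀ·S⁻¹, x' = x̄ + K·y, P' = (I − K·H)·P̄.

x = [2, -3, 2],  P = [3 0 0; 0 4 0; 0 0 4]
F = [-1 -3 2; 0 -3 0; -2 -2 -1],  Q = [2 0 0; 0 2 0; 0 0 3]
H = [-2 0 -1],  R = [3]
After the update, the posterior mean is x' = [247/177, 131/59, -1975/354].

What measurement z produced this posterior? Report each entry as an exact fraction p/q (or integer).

z = [3]

x̄ = F·x = [11, 9, 0]
P̄ = F·P·Fᵀ + Q = [57 36 22; 36 38 24; 22 24 35]
S = H·P̄·Hᵀ + R = [354]
K = P̄·Hᵀ·S⁻¹ = [-68/177; -16/59; -79/354]
x' − x̄ = [-1700/177, -400/59, -1975/354] = K·y
y = (KᵀK)⁻¹·Kᵀ·(x' − x̄) = [25]
z = y + H·x̄ = [25] + [-22] = [3]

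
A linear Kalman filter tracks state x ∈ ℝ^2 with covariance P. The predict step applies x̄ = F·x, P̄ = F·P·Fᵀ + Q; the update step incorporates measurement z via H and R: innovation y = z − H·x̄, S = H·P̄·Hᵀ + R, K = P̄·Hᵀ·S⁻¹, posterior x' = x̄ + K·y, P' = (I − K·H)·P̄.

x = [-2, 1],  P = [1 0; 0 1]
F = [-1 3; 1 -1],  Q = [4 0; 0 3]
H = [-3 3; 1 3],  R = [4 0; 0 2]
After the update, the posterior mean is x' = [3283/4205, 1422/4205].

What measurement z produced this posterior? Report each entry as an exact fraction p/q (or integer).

x̄ = F·x = [5, -3]
P̄ = F·P·Fᵀ + Q = [14 -4; -4 5]
S = H·P̄·Hᵀ + R = [247 27; 27 37]
K = P̄·Hᵀ·S⁻¹ = [-1026/4205 976/4205; 351/4205 994/4205]
x' − x̄ = [-17742/4205, 14037/4205] = K·y
y = (KᵀK)⁻¹·Kᵀ·(x' − x̄) = [23, 6]
z = y + H·x̄ = [23, 6] + [-24, -4] = [-1, 2]

z = [-1, 2]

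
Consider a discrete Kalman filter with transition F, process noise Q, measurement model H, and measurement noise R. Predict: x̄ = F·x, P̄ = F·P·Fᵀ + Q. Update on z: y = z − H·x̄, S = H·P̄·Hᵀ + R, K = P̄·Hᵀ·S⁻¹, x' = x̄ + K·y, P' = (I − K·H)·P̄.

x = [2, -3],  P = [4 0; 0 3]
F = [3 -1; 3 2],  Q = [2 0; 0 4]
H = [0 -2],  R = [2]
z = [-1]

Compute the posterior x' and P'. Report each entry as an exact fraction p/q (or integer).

x̄ = F·x = [9, 0]
P̄ = F·P·Fᵀ + Q = [41 30; 30 52]
y = z − H·x̄ = [-1]
S = H·P̄·Hᵀ + R = [210]
K = P̄·Hᵀ·S⁻¹ = [-2/7; -52/105]
x' = x̄ + K·y = [65/7, 52/105]
P' = (I − K·H)·P̄ = [167/7 2/7; 2/7 52/105]

x' = [65/7, 52/105]
P' = [167/7 2/7; 2/7 52/105]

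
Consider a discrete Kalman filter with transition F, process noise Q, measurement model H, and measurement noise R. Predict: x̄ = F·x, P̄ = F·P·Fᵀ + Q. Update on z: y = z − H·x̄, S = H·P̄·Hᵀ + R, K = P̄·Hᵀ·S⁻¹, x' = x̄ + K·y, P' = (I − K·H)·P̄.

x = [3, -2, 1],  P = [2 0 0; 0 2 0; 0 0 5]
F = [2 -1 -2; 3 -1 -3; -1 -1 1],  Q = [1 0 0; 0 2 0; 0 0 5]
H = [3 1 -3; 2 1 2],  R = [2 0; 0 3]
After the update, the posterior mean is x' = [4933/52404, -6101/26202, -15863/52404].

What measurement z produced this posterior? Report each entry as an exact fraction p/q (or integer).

x̄ = F·x = [6, 8, 0]
P̄ = F·P·Fᵀ + Q = [31 44 -12; 44 67 -19; -12 -19 14]
S = H·P̄·Hᵀ + R = [1068 408; 408 254]
K = P̄·Hᵀ·S⁻¹ = [5243/52404 708/4367; 2161/13101 1709/8734; -9259/52404 1963/8734]
x' − x̄ = [-309491/52404, -215717/26202, -15863/52404] = K·y
y = (KᵀK)⁻¹·Kᵀ·(x' − x̄) = [-25, -21]
z = y + H·x̄ = [-25, -21] + [26, 20] = [1, -1]

z = [1, -1]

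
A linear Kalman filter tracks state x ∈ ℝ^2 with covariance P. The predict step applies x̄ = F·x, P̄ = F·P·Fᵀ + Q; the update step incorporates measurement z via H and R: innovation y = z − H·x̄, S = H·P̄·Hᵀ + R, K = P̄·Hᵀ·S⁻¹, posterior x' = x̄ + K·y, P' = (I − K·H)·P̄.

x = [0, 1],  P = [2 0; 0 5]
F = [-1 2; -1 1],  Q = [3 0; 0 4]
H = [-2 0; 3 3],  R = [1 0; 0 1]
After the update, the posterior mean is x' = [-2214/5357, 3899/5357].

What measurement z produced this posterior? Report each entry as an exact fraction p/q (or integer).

x̄ = F·x = [2, 1]
P̄ = F·P·Fᵀ + Q = [25 12; 12 11]
S = H·P̄·Hᵀ + R = [101 -222; -222 541]
K = P̄·Hᵀ·S⁻¹ = [-2408/5357 111/5357; 2334/5357 1641/5357]
x' − x̄ = [-12928/5357, -1458/5357] = K·y
y = (KᵀK)⁻¹·Kᵀ·(x' − x̄) = [5, -8]
z = y + H·x̄ = [5, -8] + [-4, 9] = [1, 1]

z = [1, 1]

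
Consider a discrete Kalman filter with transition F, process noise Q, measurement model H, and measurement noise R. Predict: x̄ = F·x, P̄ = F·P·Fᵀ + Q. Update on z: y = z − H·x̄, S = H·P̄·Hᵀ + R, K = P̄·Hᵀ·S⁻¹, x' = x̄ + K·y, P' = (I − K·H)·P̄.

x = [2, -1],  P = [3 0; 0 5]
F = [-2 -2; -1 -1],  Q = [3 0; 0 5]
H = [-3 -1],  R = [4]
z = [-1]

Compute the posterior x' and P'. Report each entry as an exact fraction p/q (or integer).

x' = [28/107, 15/107]
P' = [339/428 -533/428; -533/428 1843/428]

x̄ = F·x = [-2, -1]
P̄ = F·P·Fᵀ + Q = [35 16; 16 13]
y = z − H·x̄ = [-8]
S = H·P̄·Hᵀ + R = [428]
K = P̄·Hᵀ·S⁻¹ = [-121/428; -61/428]
x' = x̄ + K·y = [28/107, 15/107]
P' = (I − K·H)·P̄ = [339/428 -533/428; -533/428 1843/428]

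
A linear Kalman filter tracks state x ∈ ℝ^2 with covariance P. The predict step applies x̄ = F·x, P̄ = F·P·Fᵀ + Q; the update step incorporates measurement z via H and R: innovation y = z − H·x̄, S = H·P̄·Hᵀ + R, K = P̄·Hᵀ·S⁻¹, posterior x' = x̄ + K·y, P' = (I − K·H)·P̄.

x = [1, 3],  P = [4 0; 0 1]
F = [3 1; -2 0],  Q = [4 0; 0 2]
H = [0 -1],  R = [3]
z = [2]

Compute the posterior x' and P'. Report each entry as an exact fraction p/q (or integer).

x̄ = F·x = [6, -2]
P̄ = F·P·Fᵀ + Q = [41 -24; -24 18]
y = z − H·x̄ = [0]
S = H·P̄·Hᵀ + R = [21]
K = P̄·Hᵀ·S⁻¹ = [8/7; -6/7]
x' = x̄ + K·y = [6, -2]
P' = (I − K·H)·P̄ = [95/7 -24/7; -24/7 18/7]

x' = [6, -2]
P' = [95/7 -24/7; -24/7 18/7]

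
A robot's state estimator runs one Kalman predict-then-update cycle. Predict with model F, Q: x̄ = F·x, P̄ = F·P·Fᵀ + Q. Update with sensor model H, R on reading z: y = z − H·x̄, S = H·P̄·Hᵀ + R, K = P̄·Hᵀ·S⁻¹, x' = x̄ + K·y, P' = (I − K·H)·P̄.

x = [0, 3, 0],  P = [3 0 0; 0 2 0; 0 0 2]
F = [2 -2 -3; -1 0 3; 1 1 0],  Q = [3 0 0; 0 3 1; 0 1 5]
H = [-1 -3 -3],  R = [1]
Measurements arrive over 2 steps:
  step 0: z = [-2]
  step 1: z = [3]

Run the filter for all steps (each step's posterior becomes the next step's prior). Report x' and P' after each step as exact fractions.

step 0: x' = [-211/36, -7/30, 257/90], P' = [1351/36 -109/6 101/18; -109/6 71/5 -121/15; 101/18 -121/15 281/45]
step 1: x' = [-33908/1441, 550255/40348, -273883/40348], P' = [447023/2882 -254569/2882 105997/2882; -254569/2882 2375563/40348 -1186275/40348; 105997/2882 -1186275/40348 692763/40348]

step 0: x̄ = F·x = [-6, 0, 3]
step 0: P̄ = F·P·Fᵀ + Q = [41 -24 2; -24 24 -2; 2 -2 10]
step 0: y = z − H·x̄ = [1]
step 0: S = H·P̄·Hᵀ + R = [180]
step 0: K = P̄·Hᵀ·S⁻¹ = [5/36; -7/30; -13/90]
step 0: x' = x̄ + K·y = [-211/36, -7/30, 257/90]
step 0: P' = (I − K·H)·P̄ = [1351/36 -109/6 101/18; -109/6 71/5 -121/15; 101/18 -121/15 281/45]
step 1: x̄ = F·x = [-892/45, 2597/180, -1097/180]
step 1: P̄ = F·P·Fᵀ + Q = [11129/45 -3091/45 2431/45; -3091/45 11351/180 -4631/180; 2431/45 -4631/180 3671/180]
step 1: y = z − H·x̄ = [368/45]
step 1: S = H·P̄·Hᵀ + R = [20174/45]
step 1: K = P̄·Hᵀ·S⁻¹ = [-1307/2882; -1949/20174; -1711/20174]
step 1: x' = x̄ + K·y = [-33908/1441, 550255/40348, -273883/40348]
step 1: P' = (I − K·H)·P̄ = [447023/2882 -254569/2882 105997/2882; -254569/2882 2375563/40348 -1186275/40348; 105997/2882 -1186275/40348 692763/40348]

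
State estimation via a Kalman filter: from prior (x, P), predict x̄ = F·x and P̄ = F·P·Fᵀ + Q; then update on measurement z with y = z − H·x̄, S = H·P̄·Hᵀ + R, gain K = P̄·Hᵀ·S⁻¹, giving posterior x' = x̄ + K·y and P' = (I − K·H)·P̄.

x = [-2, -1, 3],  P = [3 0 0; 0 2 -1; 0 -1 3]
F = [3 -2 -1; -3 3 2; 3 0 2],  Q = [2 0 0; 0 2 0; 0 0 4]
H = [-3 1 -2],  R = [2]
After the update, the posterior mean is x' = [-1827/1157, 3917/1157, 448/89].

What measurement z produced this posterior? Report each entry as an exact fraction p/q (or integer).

x̄ = F·x = [-7, 9, 0]
P̄ = F·P·Fᵀ + Q = [36 -38 25; -38 47 -21; 25 -21 43]
S = H·P̄·Hᵀ + R = [1157]
K = P̄·Hᵀ·S⁻¹ = [-196/1157; 203/1157; -14/89]
x' − x̄ = [6272/1157, -6496/1157, 448/89] = K·y
y = (KᵀK)⁻¹·Kᵀ·(x' − x̄) = [-32]
z = y + H·x̄ = [-32] + [30] = [-2]

z = [-2]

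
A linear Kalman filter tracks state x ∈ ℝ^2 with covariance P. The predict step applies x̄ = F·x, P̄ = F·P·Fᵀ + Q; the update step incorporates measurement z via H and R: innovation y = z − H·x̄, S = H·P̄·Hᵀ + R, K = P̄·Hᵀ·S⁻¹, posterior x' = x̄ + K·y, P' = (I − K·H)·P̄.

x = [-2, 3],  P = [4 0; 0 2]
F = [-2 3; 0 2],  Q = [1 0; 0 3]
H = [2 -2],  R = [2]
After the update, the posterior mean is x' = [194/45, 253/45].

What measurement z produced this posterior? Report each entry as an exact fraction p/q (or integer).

x̄ = F·x = [13, 6]
P̄ = F·P·Fᵀ + Q = [35 12; 12 11]
S = H·P̄·Hᵀ + R = [90]
K = P̄·Hᵀ·S⁻¹ = [23/45; 1/45]
x' − x̄ = [-391/45, -17/45] = K·y
y = (KᵀK)⁻¹·Kᵀ·(x' − x̄) = [-17]
z = y + H·x̄ = [-17] + [14] = [-3]

z = [-3]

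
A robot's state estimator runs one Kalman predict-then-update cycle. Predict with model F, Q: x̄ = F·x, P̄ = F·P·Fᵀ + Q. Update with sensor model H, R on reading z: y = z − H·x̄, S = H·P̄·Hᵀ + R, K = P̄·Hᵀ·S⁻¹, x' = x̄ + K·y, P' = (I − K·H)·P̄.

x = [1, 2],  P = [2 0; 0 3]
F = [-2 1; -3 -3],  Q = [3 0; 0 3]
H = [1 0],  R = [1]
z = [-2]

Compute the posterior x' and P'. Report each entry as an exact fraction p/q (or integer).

x̄ = F·x = [0, -9]
P̄ = F·P·Fᵀ + Q = [14 3; 3 48]
y = z − H·x̄ = [-2]
S = H·P̄·Hᵀ + R = [15]
K = P̄·Hᵀ·S⁻¹ = [14/15; 1/5]
x' = x̄ + K·y = [-28/15, -47/5]
P' = (I − K·H)·P̄ = [14/15 1/5; 1/5 237/5]

x' = [-28/15, -47/5]
P' = [14/15 1/5; 1/5 237/5]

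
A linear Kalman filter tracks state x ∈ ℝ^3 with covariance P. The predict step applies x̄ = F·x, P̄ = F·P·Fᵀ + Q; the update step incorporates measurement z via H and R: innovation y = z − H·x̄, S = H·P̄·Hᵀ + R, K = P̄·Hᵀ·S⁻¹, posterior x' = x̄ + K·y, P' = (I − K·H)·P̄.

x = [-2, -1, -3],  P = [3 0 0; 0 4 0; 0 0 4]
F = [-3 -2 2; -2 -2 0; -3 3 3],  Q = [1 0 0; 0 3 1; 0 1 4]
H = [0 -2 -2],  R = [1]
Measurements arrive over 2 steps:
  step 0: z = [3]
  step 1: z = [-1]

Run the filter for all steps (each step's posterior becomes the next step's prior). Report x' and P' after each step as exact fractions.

step 0: x' = [628/497, 2826/497, -510/71], P' = [14936/497 10554/497 -1499/71; 10554/497 12703/497 -1811/71; -1499/71 -1811/71 1825/71]
step 1: x' = [-21095034/2555453, -3820712/2555453, 5087166/2555453], P' = [147796629/2555453 56176656/2555453 -55577419/2555453; 56176656/2555453 27742819/2555453 -27393425/2555453; -55577419/2555453 -27393425/2555453 27682770/2555453]

step 0: x̄ = F·x = [2, 6, -6]
step 0: P̄ = F·P·Fᵀ + Q = [60 34 27; 34 31 -5; 27 -5 103]
step 0: y = z − H·x̄ = [3]
step 0: S = H·P̄·Hᵀ + R = [497]
step 0: K = P̄·Hᵀ·S⁻¹ = [-122/497; -52/497; -28/71]
step 0: x' = x̄ + K·y = [628/497, 2826/497, -510/71]
step 0: P' = (I − K·H)·P̄ = [14936/497 10554/497 -1499/71; 10554/497 12703/497 -1811/71; -1499/71 -1811/71 1825/71]
step 1: x̄ = F·x = [-14676/497, -6908/497, -588/71]
step 1: P̄ = F·P·Fᵀ + Q = [590813/497 338648/497 37227/71; 338648/497 196479/497 21845/71; 37227/71 21845/71 19490/71]
step 1: y = z − H·x̄ = [-22545/497]
step 1: S = H·P̄·Hᵀ + R = [2555453/497]
step 1: K = P̄·Hᵀ·S⁻¹ = [-1198474/2555453; -698788/2555453; -578690/2555453]
step 1: x' = x̄ + K·y = [-21095034/2555453, -3820712/2555453, 5087166/2555453]
step 1: P' = (I − K·H)·P̄ = [147796629/2555453 56176656/2555453 -55577419/2555453; 56176656/2555453 27742819/2555453 -27393425/2555453; -55577419/2555453 -27393425/2555453 27682770/2555453]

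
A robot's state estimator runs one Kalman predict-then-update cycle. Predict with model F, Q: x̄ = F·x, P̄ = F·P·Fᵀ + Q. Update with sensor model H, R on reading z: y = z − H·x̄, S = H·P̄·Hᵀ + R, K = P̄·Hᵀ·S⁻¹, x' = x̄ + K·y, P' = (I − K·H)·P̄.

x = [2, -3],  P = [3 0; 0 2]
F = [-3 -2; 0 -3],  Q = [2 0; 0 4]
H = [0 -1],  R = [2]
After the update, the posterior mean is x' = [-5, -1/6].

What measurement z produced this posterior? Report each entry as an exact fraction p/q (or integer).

x̄ = F·x = [0, 9]
P̄ = F·P·Fᵀ + Q = [37 12; 12 22]
S = H·P̄·Hᵀ + R = [24]
K = P̄·Hᵀ·S⁻¹ = [-1/2; -11/12]
x' − x̄ = [-5, -55/6] = K·y
y = (KᵀK)⁻¹·Kᵀ·(x' − x̄) = [10]
z = y + H·x̄ = [10] + [-9] = [1]

z = [1]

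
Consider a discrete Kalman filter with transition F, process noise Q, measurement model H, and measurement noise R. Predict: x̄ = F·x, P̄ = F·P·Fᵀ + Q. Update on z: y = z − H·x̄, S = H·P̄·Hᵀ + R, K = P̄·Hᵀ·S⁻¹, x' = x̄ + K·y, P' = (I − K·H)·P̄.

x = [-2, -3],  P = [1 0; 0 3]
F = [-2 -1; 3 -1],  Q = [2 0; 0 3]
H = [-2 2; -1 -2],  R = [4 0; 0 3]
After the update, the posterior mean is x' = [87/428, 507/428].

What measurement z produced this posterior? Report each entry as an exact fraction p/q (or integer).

z = [3, -2]

x̄ = F·x = [7, -3]
P̄ = F·P·Fᵀ + Q = [9 -3; -3 15]
S = H·P̄·Hᵀ + R = [124 -48; -48 60]
K = P̄·Hᵀ·S⁻¹ = [-33/107 -127/428; 18/107 -135/428]
x' − x̄ = [-2909/428, 1791/428] = K·y
y = (KᵀK)⁻¹·Kᵀ·(x' − x̄) = [23, -1]
z = y + H·x̄ = [23, -1] + [-20, -1] = [3, -2]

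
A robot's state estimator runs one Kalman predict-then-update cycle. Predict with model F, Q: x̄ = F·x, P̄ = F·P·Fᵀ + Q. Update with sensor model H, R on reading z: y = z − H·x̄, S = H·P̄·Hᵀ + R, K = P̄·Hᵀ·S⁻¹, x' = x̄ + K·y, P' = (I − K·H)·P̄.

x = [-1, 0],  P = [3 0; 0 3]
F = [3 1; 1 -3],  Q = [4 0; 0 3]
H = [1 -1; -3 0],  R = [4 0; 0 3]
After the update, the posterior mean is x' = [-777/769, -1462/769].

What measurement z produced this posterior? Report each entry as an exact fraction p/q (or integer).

x̄ = F·x = [-3, -1]
P̄ = F·P·Fᵀ + Q = [34 0; 0 33]
S = H·P̄·Hᵀ + R = [71 -102; -102 309]
K = P̄·Hᵀ·S⁻¹ = [34/3845 -1258/3845; -3399/3845 -1122/3845]
x' − x̄ = [1530/769, -693/769] = K·y
y = (KᵀK)⁻¹·Kᵀ·(x' − x̄) = [3, -6]
z = y + H·x̄ = [3, -6] + [-2, 9] = [1, 3]

z = [1, 3]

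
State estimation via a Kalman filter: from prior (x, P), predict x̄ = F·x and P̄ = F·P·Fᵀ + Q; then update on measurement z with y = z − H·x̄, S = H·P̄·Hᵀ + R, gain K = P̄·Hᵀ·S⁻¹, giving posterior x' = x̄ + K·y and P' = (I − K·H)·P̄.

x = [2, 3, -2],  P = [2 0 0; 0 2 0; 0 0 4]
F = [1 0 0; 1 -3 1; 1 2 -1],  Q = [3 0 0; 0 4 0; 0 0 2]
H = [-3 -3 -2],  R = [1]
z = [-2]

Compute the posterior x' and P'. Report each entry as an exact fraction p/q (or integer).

x̄ = F·x = [2, -9, 10]
P̄ = F·P·Fᵀ + Q = [5 2 2; 2 28 -14; 2 -14 16]
y = z − H·x̄ = [-3]
S = H·P̄·Hᵀ + R = [254]
K = P̄·Hᵀ·S⁻¹ = [-25/254; -31/127; 2/127]
x' = x̄ + K·y = [583/254, -1050/127, 1264/127]
P' = (I − K·H)·P̄ = [645/254 -521/127 304/127; -521/127 1634/127 -1654/127; 304/127 -1654/127 2024/127]

x' = [583/254, -1050/127, 1264/127]
P' = [645/254 -521/127 304/127; -521/127 1634/127 -1654/127; 304/127 -1654/127 2024/127]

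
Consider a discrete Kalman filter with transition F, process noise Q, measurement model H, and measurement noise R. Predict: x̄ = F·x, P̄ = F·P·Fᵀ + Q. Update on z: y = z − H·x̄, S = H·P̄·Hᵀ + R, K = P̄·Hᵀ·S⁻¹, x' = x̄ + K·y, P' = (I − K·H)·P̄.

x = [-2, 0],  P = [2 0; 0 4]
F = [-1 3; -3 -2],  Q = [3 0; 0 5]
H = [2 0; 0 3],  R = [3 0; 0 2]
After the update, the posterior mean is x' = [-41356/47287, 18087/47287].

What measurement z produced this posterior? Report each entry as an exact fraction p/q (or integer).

x̄ = F·x = [2, 6]
P̄ = F·P·Fᵀ + Q = [41 -18; -18 39]
S = H·P̄·Hᵀ + R = [167 -108; -108 353]
K = P̄·Hᵀ·S⁻¹ = [23114/47287 -162/47287; -72/47287 15651/47287]
x' − x̄ = [-135930/47287, -265635/47287] = K·y
y = (KᵀK)⁻¹·Kᵀ·(x' − x̄) = [-6, -17]
z = y + H·x̄ = [-6, -17] + [4, 18] = [-2, 1]

z = [-2, 1]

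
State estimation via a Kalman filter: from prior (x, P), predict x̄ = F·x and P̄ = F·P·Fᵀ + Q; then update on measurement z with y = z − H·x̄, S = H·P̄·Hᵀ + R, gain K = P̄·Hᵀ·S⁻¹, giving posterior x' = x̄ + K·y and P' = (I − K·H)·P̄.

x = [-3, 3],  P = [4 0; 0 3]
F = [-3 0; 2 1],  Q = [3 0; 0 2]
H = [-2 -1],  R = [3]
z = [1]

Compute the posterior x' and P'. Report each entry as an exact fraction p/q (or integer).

x' = [-9/7, 15/7]
P' = [30/7 -93/14; -93/14 345/28]

x̄ = F·x = [9, -3]
P̄ = F·P·Fᵀ + Q = [39 -24; -24 21]
y = z − H·x̄ = [16]
S = H·P̄·Hᵀ + R = [84]
K = P̄·Hᵀ·S⁻¹ = [-9/14; 9/28]
x' = x̄ + K·y = [-9/7, 15/7]
P' = (I − K·H)·P̄ = [30/7 -93/14; -93/14 345/28]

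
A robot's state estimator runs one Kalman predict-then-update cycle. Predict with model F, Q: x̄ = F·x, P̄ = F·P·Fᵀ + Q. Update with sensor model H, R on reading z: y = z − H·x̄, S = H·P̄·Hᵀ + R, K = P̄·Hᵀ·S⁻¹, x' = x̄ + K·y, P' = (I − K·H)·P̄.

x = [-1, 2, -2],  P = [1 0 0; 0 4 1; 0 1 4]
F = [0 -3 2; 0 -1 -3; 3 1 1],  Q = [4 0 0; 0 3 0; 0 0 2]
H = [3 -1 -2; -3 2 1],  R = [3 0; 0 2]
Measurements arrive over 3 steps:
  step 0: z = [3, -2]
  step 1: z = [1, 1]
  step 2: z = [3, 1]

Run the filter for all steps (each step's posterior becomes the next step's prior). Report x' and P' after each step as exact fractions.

step 0: x̄ = F·x = [-10, 4, -3]
step 0: P̄ = F·P·Fᵀ + Q = [44 -5 -5; -5 49 -20; -5 -20 21]
step 0: y = z − H·x̄ = [31, -37]
step 0: S = H·P̄·Hᵀ + R = [542 -526; -526 625]
step 0: K = P̄·Hᵀ·S⁻¹ = [14553/62074 -1176/31037; 16959/31037 18891/31037; -25229/62074 -10815/31037]
step 0: x' = x̄ + K·y = [-82573/62074, -49090/31037, -168011/62074]
step 0: P' = (I − K·H)·P̄ = [246221/62074 128819/31037 218683/62074; 128819/31037 170966/31037 82307/31037; 218683/62074 82307/31037 283561/62074]
step 1: x̄ = F·x = [-20741/31037, 602213/62074, -256955/31037]
step 1: P̄ = F·P·Fᵀ + Q = [1242280/31037 238364/31037 -814966/31037; 238364/31037 4067887/62074 -2296066/31037; -814966/31037 -2296066/31037 3076392/31037]
step 1: y = z − H·x̄ = [-239087/62074, -376444/31037]
step 1: S = H·P̄·Hᵀ + R = [49556573/62074 -15110279/31037; -15110279/31037 15299924/31037]
step 1: K = P̄·Hᵀ·S⁻¹ = [108817158/971649121 -150691719/971649121; 2128054029/4858245605 2437223814/4858245605; -2654071246/4858245605 -2326134381/4858245605]
step 1: x' = x̄ + K·y = [759275546/971649121, 1875026723/971649121, -357084786/971649121]
step 1: P' = (I − K·H)·P̄ = [1208752982/971649121 1116647848/971649121 1091579812/971649121; 1116647848/971649121 10960925021/4858245605 -297684694/4858245605; 1091579812/971649121 -297684694/4858245605 12316797806/4858245605]
step 2: x̄ = F·x = [-6339249741/971649121, -803772365/971649121, 3795768575/971649121]
step 2: P̄ = F·P·Fᵀ + Q = [170920715161/4858245605 -43101804631/4858245605 -25453253557/4858245605; -43101804631/4858245605 134600733926/4858245605 -112591388923/4858245605; -25453253557/4858245605 -112591388923/4858245605 153039558639/4858245605]
step 2: y = z − H·x̄ = [28720461371/971649121, -20234323947/971649121]
step 2: S = H·P̄·Hᵀ + R = [2413304456524/4858245605 -2167605600656/4858245605; -2167605600656/4858245605 2459021043224/4858245605]
step 2: K = P̄·Hᵀ·S⁻¹ = [891314442786/7949451450589 -4931670546777/31797805802356; 13495881141417/31797805802356 15593698545291/31797805802356; -8418945184783/15898902901178 -3696982260672/7949451450589]
step 2: x' = x̄ + K·y = [628452521607/31797805802356, 23939602535195/15898902901178, -32764461871375/15898902901178]
step 2: P' = (I − K·H)·P̄ = [19778928845023/15898902901178 18273777366077/15898902901178 8928780628069/7949451450589; 18273777366077/15898902901178 70835033933959/31797805802356 -420003290437/15898902901178; 8928780628069/7949451450589 -420003290437/15898902901178 19812380653300/7949451450589]

step 0: x' = [-82573/62074, -49090/31037, -168011/62074], P' = [246221/62074 128819/31037 218683/62074; 128819/31037 170966/31037 82307/31037; 218683/62074 82307/31037 283561/62074]
step 1: x' = [759275546/971649121, 1875026723/971649121, -357084786/971649121], P' = [1208752982/971649121 1116647848/971649121 1091579812/971649121; 1116647848/971649121 10960925021/4858245605 -297684694/4858245605; 1091579812/971649121 -297684694/4858245605 12316797806/4858245605]
step 2: x' = [628452521607/31797805802356, 23939602535195/15898902901178, -32764461871375/15898902901178], P' = [19778928845023/15898902901178 18273777366077/15898902901178 8928780628069/7949451450589; 18273777366077/15898902901178 70835033933959/31797805802356 -420003290437/15898902901178; 8928780628069/7949451450589 -420003290437/15898902901178 19812380653300/7949451450589]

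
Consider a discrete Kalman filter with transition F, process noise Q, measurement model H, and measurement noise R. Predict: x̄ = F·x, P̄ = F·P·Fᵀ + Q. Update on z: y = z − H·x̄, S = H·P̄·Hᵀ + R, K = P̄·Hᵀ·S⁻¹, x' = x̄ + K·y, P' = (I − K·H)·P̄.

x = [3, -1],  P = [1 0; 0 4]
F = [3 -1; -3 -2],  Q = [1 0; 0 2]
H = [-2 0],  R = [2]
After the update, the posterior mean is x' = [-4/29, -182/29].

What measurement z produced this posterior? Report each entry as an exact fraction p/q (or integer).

z = [1]

x̄ = F·x = [10, -7]
P̄ = F·P·Fᵀ + Q = [14 -1; -1 27]
S = H·P̄·Hᵀ + R = [58]
K = P̄·Hᵀ·S⁻¹ = [-14/29; 1/29]
x' − x̄ = [-294/29, 21/29] = K·y
y = (KᵀK)⁻¹·Kᵀ·(x' − x̄) = [21]
z = y + H·x̄ = [21] + [-20] = [1]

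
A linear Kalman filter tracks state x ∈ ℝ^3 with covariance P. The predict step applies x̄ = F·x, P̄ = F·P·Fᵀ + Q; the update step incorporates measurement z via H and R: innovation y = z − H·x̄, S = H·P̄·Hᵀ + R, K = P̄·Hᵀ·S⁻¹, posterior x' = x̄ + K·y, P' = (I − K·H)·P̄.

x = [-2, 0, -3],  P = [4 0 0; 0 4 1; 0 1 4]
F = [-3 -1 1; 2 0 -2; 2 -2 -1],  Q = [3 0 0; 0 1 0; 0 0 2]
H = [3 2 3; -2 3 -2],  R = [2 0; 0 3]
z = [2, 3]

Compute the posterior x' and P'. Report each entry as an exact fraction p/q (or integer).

x̄ = F·x = [3, 2, -1]
P̄ = F·P·Fᵀ + Q = [45 -30 -21; -30 33 28; -21 28 42]
y = z − H·x̄ = [-8, 1]
S = H·P̄·Hᵀ + R = [515 -82; -82 504]
K = P̄·Hᵀ·S⁻¹ = [-1317/63209 -35043/126418; 19343/126418 57965/252836; 15855/63209 7847/63209]
x' = x̄ + K·y = [365283/126418, 254149/252836, -182202/63209]
P' = (I − K·H)·P̄ = [442242/63209 -25071/126418 -434763/63209; -25071/126418 52033/252836 10311/63209; -434763/63209 10311/63209 438459/63209]

x' = [365283/126418, 254149/252836, -182202/63209]
P' = [442242/63209 -25071/126418 -434763/63209; -25071/126418 52033/252836 10311/63209; -434763/63209 10311/63209 438459/63209]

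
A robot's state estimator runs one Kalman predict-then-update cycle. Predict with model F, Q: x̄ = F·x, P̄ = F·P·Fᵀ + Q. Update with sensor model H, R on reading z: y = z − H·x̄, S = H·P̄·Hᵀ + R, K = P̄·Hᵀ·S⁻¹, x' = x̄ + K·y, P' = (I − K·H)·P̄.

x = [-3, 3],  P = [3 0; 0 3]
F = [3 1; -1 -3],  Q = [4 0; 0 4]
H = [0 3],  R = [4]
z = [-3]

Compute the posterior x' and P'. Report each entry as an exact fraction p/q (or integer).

x̄ = F·x = [-6, -6]
P̄ = F·P·Fᵀ + Q = [34 -18; -18 34]
y = z − H·x̄ = [15]
S = H·P̄·Hᵀ + R = [310]
K = P̄·Hᵀ·S⁻¹ = [-27/155; 51/155]
x' = x̄ + K·y = [-267/31, -33/31]
P' = (I − K·H)·P̄ = [3812/155 -36/155; -36/155 68/155]

x' = [-267/31, -33/31]
P' = [3812/155 -36/155; -36/155 68/155]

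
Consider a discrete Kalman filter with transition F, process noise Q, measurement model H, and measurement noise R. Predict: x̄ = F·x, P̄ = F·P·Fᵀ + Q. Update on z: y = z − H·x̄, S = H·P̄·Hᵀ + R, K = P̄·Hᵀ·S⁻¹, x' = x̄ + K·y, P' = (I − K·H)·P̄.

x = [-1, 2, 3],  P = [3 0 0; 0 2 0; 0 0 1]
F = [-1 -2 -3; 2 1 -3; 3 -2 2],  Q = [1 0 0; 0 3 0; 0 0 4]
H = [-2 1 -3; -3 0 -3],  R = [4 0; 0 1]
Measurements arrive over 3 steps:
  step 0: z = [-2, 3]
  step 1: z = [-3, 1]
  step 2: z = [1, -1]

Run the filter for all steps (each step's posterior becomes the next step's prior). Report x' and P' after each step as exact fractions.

step 0: x' = [-45308/9227, -13495/9227, 35133/9227], P' = [113227/9227 -96987/9227 -112035/9227; -96987/9227 243079/18454 197101/18454; -112035/9227 197101/18454 223695/18454]
step 1: x' = [10616844063/5804137862, -40132200371/5804137862, -12845251873/5804137862], P' = [9682676353/5804137862 -6302738907/5804137862 -9213165819/5804137862; -6302738907/5804137862 29878050807/5804137862 7673661939/5804137862; -9213165819/5804137862 7673661939/5804137862 9384163839/5804137862]
step 2: x' = [77754395536246/70450366841639, 34675756097686/70450366841639, -54099415244659/70450366841639], P' = [118026527003290/70450366841639 -76568267516580/70450366841639 -112279260925320/70450366841639; -76568267516580/70450366841639 1395517121665193/281801467366556 368993247091671/281801467366556; -112279260925320/70450366841639 368993247091671/281801467366556 456980919360377/281801467366556]

step 0: x̄ = F·x = [-12, -9, -1]
step 0: P̄ = F·P·Fᵀ + Q = [21 -1 -7; -1 26 8; -7 8 43]
step 0: y = z − H·x̄ = [-20, -36]
step 0: S = H·P̄·Hᵀ + R = [373 387; 387 451]
step 0: K = P̄·Hᵀ·S⁻¹ = [3166/9227 -3576/9227; 9931/18454 -9381/18454; -6461/18454 1125/18454]
step 0: x' = x̄ + K·y = [-45308/9227, -13495/9227, 35133/9227]
step 0: P' = (I − K·H)·P̄ = [113227/9227 -96987/9227 -112035/9227; -96987/9227 243079/18454 197101/18454; -112035/9227 197101/18454 223695/18454]
step 1: x̄ = F·x = [-33101/9227, -209510/9227, -38668/9227]
step 1: P̄ = F·P·Fᵀ + Q = [3475375/18454 1653786/9227 1292826/9227; 1653786/9227 1973925/9227 1210764/9227; 1292826/9227 1210764/9227 1020519/9227]
step 1: y = z − H·x̄ = [-377/9227, -206080/9227]
step 1: S = H·P̄·Hᵀ + R = [19780438/9227 30409536/9227; 30409536/9227 96207907/18454]
step 1: K = P̄·Hᵀ·S⁻¹ = [492851461/5804137862 -704265801/2902068931; 4865635701/5804137862 -2056384548/2902068931; -513124485/5804137862 -256497030/2902068931]
step 1: x' = x̄ + K·y = [10616844063/5804137862, -40132200371/5804137862, -12845251873/5804137862]
step 1: P' = (I − K·H)·P̄ = [9682676353/5804137862 -6302738907/5804137862 -9213165819/5804137862; -6302738907/5804137862 29878050807/5804137862 7673661939/5804137862; -9213165819/5804137862 7673661939/5804137862 9384163839/5804137862]
step 2: x̄ = F·x = [54091656149/2902068931, 9818621687/2902068931, 86424429185/5804137862]
step 2: P̄ = F·P·Fᵀ + Q = [115525242360/2902068931 43755099020/2902068931 88031147325/2902068931; 43755099020/2902068931 104891853461/2902068931 27896418492/2902068931; 88031147325/2902068931 27896418492/2902068931 171095078753/5804137862]
step 2: y = z − H·x̄ = [461806806639/5804137862, 578019086587/5804137862]
step 2: S = H·P̄·Hᵀ + R = [4125007627763/5804137862 5137183931775/5804137862; 5137183931775/5804137862 6794235512819/5804137862]
step 2: K = P̄·Hᵀ·S⁻¹ = [6054115313200/70450366841639 -17241798233910/70450366841639; 225270880130705/281801467366556 -188160531076053/281801467366556; -25928855896725/281801467366556 -23591626977291/281801467366556]
step 2: x' = x̄ + K·y = [77754395536246/70450366841639, 34675756097686/70450366841639, -54099415244659/70450366841639]
step 2: P' = (I − K·H)·P̄ = [118026527003290/70450366841639 -76568267516580/70450366841639 -112279260925320/70450366841639; -76568267516580/70450366841639 1395517121665193/281801467366556 368993247091671/281801467366556; -112279260925320/70450366841639 368993247091671/281801467366556 456980919360377/281801467366556]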